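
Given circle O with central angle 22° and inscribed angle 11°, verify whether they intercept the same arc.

By the inscribed angle theorem, if both angles subtend the same arc, the inscribed angle must be half the central angle.
Half of 22° = 11°, which equals the given inscribed angle of 11°.
Therefore, yes, they correspond to the same arc.

Yes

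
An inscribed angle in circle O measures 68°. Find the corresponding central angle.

The inscribed angle theorem states that a central angle is always twice any inscribed angle that subtends the same arc.
Since the inscribed angle is 68°, the central angle = 2 × 68° = 136°.

136°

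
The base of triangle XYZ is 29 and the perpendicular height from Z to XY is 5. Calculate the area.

Area = (1/2)(29)(5) = 145/2

145/2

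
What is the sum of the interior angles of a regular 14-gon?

The sum of interior angles of an n-sided polygon is (n - 2) * 180.
For n = 14: (14 - 2) * 180 = 12 * 180 = 2160 degrees.

2160 degrees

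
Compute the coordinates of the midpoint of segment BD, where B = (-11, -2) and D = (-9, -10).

M = ((x₁ + x₂)/2, (y₁ + y₂)/2)
= ((-11 + -9)/2, (-2 + -10)/2)
= (-20/2, -12/2) = (-10, -6)

(-10, -6)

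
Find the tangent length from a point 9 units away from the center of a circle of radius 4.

Let T be the point of tangency. Then OT ⊥ PT (radius ⊥ tangent).
In right triangle OTP: OP² = OT² + PT²
9² = 4² + PT²
PT² = 65, PT = sqrt(65)

sqrt(65)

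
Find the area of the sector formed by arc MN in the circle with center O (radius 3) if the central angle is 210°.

The full circle has area πr² = π(3)² = 9*pi.
The sector covers 210° out of 360°, a fraction of 7/12.
Sector area = 9*pi × 7/12 = 21*pi/4.

21*pi/4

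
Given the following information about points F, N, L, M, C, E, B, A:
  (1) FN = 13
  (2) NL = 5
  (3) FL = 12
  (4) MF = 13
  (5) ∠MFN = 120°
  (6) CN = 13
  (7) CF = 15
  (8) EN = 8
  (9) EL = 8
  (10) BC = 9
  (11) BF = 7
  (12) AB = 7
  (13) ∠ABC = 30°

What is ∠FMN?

Step 1: By the law of cosines on triangle MFN: MN² = 13² + 13² − 2·13·13·cos(120°) = 507, so MN = 13·√3.
Step 2: By the inverse law of cosines on triangle FMN: cos(∠FMN) = (13² + (13·√3)² − 13²) / (2·13·13·√3) = 507/585.43 = 0.866, so ∠FMN = 30°.

Therefore, the measure of angle ∠FMN = 30°.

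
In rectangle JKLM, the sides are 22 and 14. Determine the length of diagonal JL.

A rectangle's diagonal splits it into two right triangles, with the diagonal as the hypotenuse.
By the Pythagorean theorem, d^2 = 22^2 + 14^2 = 680.
Therefore d = sqrt(680) = 2*sqrt(170).

2*sqrt(170)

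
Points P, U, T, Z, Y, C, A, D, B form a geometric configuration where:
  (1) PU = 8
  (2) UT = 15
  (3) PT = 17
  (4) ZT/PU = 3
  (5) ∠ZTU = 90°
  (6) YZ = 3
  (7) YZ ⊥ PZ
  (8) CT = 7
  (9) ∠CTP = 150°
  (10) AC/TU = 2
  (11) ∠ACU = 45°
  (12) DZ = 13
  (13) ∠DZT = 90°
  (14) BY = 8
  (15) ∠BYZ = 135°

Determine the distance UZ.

From the given relations: ZT = 3·PU = 3·8 = 24.
Step 1: By the law of cosines on triangle UTZ: UZ² = 15² + 24² − 2·15·24·cos(90°) = 801, so UZ = 3·√89.

Therefore, the length of UZ = 3·√89.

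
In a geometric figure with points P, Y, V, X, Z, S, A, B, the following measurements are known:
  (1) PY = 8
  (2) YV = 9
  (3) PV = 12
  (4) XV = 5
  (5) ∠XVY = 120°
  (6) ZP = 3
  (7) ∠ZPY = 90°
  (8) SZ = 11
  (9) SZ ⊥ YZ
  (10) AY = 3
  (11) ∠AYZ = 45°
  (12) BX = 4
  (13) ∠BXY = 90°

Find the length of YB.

Step 1: By the law of cosines on triangle XVY: XY² = 5² + 9² − 2·5·9·cos(120°) = 151, so XY = √151.
Step 2: By the law of cosines on triangle YXB: YB² = √151² + 4² − 2·√151·4·cos(90°) = 167, so YB = √167.

Therefore, the length of YB = √167.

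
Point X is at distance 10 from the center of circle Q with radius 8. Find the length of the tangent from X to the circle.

tangent = √(d² - r²) = √(10² - 8²) = √(100 - 64) = √36 = 6

6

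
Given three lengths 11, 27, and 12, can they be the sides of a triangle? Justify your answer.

Check the triangle inequality: 11 + 12 = 23 ≤ 27.
Since the sum of two sides does not exceed the third, no triangle can be formed.

No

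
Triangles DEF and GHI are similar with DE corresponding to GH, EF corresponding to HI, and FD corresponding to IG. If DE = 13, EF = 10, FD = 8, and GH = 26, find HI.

k = 26/13 = 2. HI = 2 * 10 = 20.

20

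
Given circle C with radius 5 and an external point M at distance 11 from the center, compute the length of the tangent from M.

Let T be the point of tangency. Then CT ⊥ MT (radius ⊥ tangent).
In right triangle CTM: CM² = CT² + MT²
11² = 5² + MT²
MT² = 96, MT = 4*sqrt(6)

4*sqrt(6)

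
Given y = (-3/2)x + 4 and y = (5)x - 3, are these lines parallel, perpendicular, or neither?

Slope of line 1: m1 = -3/2
Slope of line 2: m2 = 5
For parallel lines we need equal slopes: -3/2 != 5.
For perpendicular lines we need m1*m2 = -1: (-3/2)(5) = -15/2 != -1.
Since neither condition holds, the lines are neither parallel nor perpendicular.

Neither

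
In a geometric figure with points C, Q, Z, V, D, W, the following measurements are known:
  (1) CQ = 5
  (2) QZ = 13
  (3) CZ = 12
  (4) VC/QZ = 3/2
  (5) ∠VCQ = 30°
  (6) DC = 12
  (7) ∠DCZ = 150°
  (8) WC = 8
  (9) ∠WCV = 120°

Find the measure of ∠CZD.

Step 1: By the law of cosines on triangle ZCD: ZD² = 12² + 12² − 2·12·12·cos(150°) = 537.42, so ZD ≈ 23.18.
Step 2: By the inverse law of cosines on triangle CZD: cos(∠CZD) = (12² + 23.18² − 12²) / (2·12·23.18) = 537.42/556.37 = 0.9659, so ∠CZD = 15°.

Therefore, the measure of angle ∠CZD = 15°.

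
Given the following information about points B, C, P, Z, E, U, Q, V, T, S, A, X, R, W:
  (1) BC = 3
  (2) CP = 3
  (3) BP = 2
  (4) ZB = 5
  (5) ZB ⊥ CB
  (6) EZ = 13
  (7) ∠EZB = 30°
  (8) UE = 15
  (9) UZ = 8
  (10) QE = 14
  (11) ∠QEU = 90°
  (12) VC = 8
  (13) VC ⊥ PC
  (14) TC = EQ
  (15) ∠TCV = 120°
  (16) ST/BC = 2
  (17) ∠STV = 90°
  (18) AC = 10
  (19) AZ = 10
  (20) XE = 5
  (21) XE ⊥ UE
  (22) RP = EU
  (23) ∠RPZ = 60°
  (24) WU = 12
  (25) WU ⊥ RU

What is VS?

From the given relations: TC = EQ = 14; ST = 2·BC = 2·3 = 6.
Step 1: By the law of cosines on triangle VCT: VT² = 8² + 14² − 2·8·14·cos(120°) = 372, so VT = 2·√93.
Step 2: By the law of cosines on triangle VTS: VS² = (2·√93)² + 6² − 2·2·√93·6·cos(90°) = 408, so VS = 2·√102.

Therefore, the length of VS = 2·√102.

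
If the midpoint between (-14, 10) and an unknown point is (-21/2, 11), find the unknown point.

Using the midpoint formula: M = ((x1 + x2)/2, (y1 + y2)/2)
We know M = (-21/2, 11) and C = (-14, 10)
For x: -21/2 = (-14 + x2)/2, so x2 = 2*-21/2 - -14 = -7
For y: 11 = (10 + y2)/2, so y2 = 2*11 - 10 = 12
B = (-7, 12)

(-7, 12)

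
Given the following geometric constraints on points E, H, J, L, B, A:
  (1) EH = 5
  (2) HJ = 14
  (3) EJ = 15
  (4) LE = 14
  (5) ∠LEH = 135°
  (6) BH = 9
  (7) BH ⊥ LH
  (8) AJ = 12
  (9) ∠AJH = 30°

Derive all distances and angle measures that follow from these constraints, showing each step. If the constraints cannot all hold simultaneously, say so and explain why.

The constraints are consistent.

Step 1: From HE = 5, EL = 14, and ∠HEL = 135°, by the law of cosines:
  HL² = HE² + EL² - 2·HE·EL·cos(135°) = 25 + 196 + 98.99 = 320
  HL ≈ 17.89

Step 2: From HJ = 14, JA = 12, and ∠HJA = 30°, by the law of cosines:
  HA² = HJ² + JA² - 2·HJ·JA·cos(30°) = 196 + 144 - 291 = 49.02
  HA ≈ 7

Step 3: From EH = 5, EJ = 15, HJ = 14, by the inverse law of cosines:
  cos(∠HEJ) = (EH² + EJ² - HJ²) / (2·EH·EJ)
  ∠HEJ = 68.9°

Step 4: From HE = 5, HJ = 14, EJ = 15, by the inverse law of cosines:
  cos(∠EHJ) = (HE² + HJ² - EJ²) / (2·HE·HJ)
  ∠EHJ = 91.64°

Step 5: From JE = 15, JH = 14, EH = 5, by the inverse law of cosines:
  cos(∠EJH) = (JE² + JH² - EH²) / (2·JE·JH)
  ∠EJH = 19.46°

Step 6: From LH = 17.89, HB = 9, and ∠LHB = 90°, by the law of cosines:
  LB² = LH² + HB² - 2·LH·HB·cos(90°) = 320 + 81 - 0 = 401
  LB ≈ 20.02

Step 7: From HA = 7, HJ = 14, AJ = 12, by the inverse law of cosines:
  cos(∠AHJ) = (HA² + HJ² - AJ²) / (2·HA·HJ)
  ∠AHJ = 58.98°

Step 8: From HE = 5, HL = 17.89, EL = 14, by the inverse law of cosines:
  cos(∠EHL) = (HE² + HL² - EL²) / (2·HE·HL)
  ∠EHL = 33.6°

Step 9: From LE = 14, LH = 17.89, EH = 5, by the inverse law of cosines:
  cos(∠ELH) = (LE² + LH² - EH²) / (2·LE·LH)
  ∠ELH = 11.4°

Step 10: From AH = 7, AJ = 12, HJ = 14, by the inverse law of cosines:
  cos(∠HAJ) = (AH² + AJ² - HJ²) / (2·AH·AJ)
  ∠HAJ = 91.02°

Step 11: From LB = 20.02, LH = 17.89, BH = 9, by the inverse law of cosines:
  cos(∠BLH) = (LB² + LH² - BH²) / (2·LB·LH)
  ∠BLH = 26.71°

Step 12: From BH = 9, BL = 20.02, HL = 17.89, by the inverse law of cosines:
  cos(∠HBL) = (BH² + BL² - HL²) / (2·BH·BL)
  ∠HBL = 63.29°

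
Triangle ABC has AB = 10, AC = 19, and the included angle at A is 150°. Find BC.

Law of cosines: BC^2 = 10^2 + 19^2 - 2(10)(19)cos(150°) = 190*sqrt(3) + 461, so BC = sqrt(190*sqrt(3) + 461).

sqrt(190*sqrt(3) + 461)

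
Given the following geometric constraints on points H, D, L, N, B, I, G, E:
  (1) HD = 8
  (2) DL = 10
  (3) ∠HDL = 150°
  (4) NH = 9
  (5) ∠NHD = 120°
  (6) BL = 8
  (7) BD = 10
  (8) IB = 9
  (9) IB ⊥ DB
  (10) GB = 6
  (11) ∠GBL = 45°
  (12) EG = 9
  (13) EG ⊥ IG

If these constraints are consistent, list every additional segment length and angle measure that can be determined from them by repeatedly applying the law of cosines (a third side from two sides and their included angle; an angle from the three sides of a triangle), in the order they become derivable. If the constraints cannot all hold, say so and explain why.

The constraints are consistent. Derivable facts, in order:
After 1 step:
- DI = √181
- DN ≈ 14.73
- HL ≈ 17.39
- LG ≈ 5.67
- ∠BDL = 47.16°
- ∠BLD = 66.42°
- ∠DBL = 66.42°
After 2 steps:
- ∠BDI = 41.99°
- ∠BGL = 86.53°
- ∠BID = 48.01°
- ∠BLG = 48.47°
- ∠DHL = 16.71°
- ∠DLH = 13.29°
- ∠DNH = 28.05°
- ∠HDN = 31.95°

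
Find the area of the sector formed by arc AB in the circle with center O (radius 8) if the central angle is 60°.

Sector area = πr² × θ/360
= π × 8² × 1/6
= π × 64 × 1/6
= 32*pi/3

32*pi/3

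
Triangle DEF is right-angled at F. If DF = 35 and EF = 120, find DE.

By the Pythagorean theorem: DE^2 = DF^2 + EF^2
DE^2 = 35^2 + 120^2 = 1225 + 14400 = 15625
DE = sqrt(15625) = 125

125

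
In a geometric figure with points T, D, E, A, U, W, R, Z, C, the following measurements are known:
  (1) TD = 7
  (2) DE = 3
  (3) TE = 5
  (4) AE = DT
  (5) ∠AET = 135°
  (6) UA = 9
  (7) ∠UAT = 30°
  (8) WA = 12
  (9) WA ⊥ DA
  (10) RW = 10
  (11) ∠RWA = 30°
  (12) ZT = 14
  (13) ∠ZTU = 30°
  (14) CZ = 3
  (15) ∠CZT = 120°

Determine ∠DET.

Step 1: By the inverse law of cosines on triangle DET: cos(∠DET) = (3² + 5² − 7²) / (2·3·5) = -15/30 = -0.5, so ∠DET = 120°.

Therefore, the measure of angle ∠DET = 120°.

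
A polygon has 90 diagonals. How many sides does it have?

Using d = n(n - 3)/2, we solve 90 = n(n - 3)/2.
So n(n - 3) = 180.
Testing n = 15: 15 * 12 = 180 = 180. Correct.
The polygon has 15 sides.

15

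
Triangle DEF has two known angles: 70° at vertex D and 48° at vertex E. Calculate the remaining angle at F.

By the triangle angle sum property, the three interior angles of any triangle add up to 180°.
We know angle D = 70° and angle E = 48°, so their sum is 118°.
Therefore angle F = 180° - 118° = 62°.

62 degrees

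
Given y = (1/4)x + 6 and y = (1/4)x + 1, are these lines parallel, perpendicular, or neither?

Slope of line 1: m1 = 1/4
Slope of line 2: m2 = 1/4
Since m1 = m2 = 1/4, the lines are parallel.

Parallel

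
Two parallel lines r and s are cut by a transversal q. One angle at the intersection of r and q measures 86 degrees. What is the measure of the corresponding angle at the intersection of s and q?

Corresponding angles formed by parallel lines and a transversal are equal.
The given angle is 86 degrees.
The corresponding angle = 86 degrees.

86 degrees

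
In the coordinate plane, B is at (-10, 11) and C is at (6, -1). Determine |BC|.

d = sqrt((16)^2 + (-12)^2) = sqrt(400) = 20

20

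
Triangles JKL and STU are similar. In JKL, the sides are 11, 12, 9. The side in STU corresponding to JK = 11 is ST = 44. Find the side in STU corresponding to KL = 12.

k = 44/11 = 4. TU = 4 * 12 = 48.

48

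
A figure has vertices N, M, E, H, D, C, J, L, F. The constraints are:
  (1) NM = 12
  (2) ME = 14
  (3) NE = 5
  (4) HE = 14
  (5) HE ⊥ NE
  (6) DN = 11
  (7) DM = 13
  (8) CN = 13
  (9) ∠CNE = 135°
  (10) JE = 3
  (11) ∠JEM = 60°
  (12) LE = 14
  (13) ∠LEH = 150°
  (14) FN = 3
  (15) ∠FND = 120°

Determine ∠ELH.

Step 1: By the law of cosines on triangle LEH: LH² = 14² + 14² − 2·14·14·cos(150°) = 731.48, so LH ≈ 27.05.
Step 2: By the inverse law of cosines on triangle ELH: cos(∠ELH) = (14² + 27.05² − 14²) / (2·14·27.05) = 731.48/757.29 = 0.9659, so ∠ELH = 15°.

Therefore, the measure of angle ∠ELH = 15°.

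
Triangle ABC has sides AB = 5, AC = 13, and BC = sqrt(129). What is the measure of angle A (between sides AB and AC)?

By the inverse law of cosines: cos(A) = (AB² + AC² - BC²) / (2 × AB × AC)
cos(A) = (5² + 13² - (sqrt(129))²) / (2 × 5 × 13)
cos(A) = (25 + 169 - (129)) / 130
cos(A) = 1/2
A = arccos(1/2) = 60°

60°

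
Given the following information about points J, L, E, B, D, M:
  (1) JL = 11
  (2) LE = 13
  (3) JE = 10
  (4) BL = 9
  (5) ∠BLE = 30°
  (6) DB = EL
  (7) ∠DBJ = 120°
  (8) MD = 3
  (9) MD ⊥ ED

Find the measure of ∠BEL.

Step 1: By the law of cosines on triangle ELB: EB² = 13² + 9² − 2·13·9·cos(30°) = 47.35, so EB ≈ 6.88.
Step 2: By the inverse law of cosines on triangle BEL: cos(∠BEL) = (6.88² + 13² − 9²) / (2·6.88·13) = 135.35/178.91 = 0.7565, so ∠BEL = 40.84°.

Therefore, the measure of angle ∠BEL = 40.84°.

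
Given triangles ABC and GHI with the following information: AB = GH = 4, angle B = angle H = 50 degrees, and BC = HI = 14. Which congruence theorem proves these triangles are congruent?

The given information provides:
AB = GH = 4, angle B = angle H = 50 degrees, and BC = HI = 14
This matches the SAS congruence theorem.
Two pairs of corresponding sides and the included angle are equal (Side-Angle-Side).

SAS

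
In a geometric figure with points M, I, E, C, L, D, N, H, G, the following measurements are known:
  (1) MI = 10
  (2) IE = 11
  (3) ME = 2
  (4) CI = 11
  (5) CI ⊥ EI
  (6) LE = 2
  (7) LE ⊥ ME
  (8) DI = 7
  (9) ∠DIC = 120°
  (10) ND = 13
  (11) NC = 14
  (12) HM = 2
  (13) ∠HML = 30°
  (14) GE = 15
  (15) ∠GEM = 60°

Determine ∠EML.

Step 1: By the law of cosines on triangle MEL: ML² = 2² + 2² − 2·2·2·cos(90°) = 8, so ML = 2·√2.
Step 2: By the inverse law of cosines on triangle EML: cos(∠EML) = (2² + (2·√2)² − 2²) / (2·2·2·√2) = 8/11.31 = 0.7071, so ∠EML = 45°.

Therefore, the measure of angle ∠EML = 45°.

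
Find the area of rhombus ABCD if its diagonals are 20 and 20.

Area = (20 * 20) / 2 = 400 / 2 = 200

200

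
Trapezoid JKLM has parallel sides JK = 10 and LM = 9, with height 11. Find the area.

Area = (10 + 9) * 11 / 2 = 209 / 2 = 209/2

209/2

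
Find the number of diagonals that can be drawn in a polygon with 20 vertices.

The number of diagonals in an n-gon is n(n - 3)/2.
For n = 20: 20(20 - 3)/2 = 20 × 17 / 2 = 170.

170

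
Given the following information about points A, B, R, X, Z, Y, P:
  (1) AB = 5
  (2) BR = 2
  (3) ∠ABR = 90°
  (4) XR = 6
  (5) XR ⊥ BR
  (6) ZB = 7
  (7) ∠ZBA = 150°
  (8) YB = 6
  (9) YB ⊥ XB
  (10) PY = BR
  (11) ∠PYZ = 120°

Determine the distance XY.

Step 1: By the law of cosines on triangle BRX: BX² = 2² + 6² − 2·2·6·cos(90°) = 40, so BX = 2·√10.
Step 2: By the law of cosines on triangle XBY: XY² = (2·√10)² + 6² − 2·2·√10·6·cos(90°) = 76, so XY = 2·√19.

Therefore, the length of XY = 2·√19.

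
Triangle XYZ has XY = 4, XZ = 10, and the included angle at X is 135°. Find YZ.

When two sides and the included angle are known, the law of cosines gives the third side.
c^2 = a^2 + b^2 - 2ab cos(C) generalizes the Pythagorean theorem to non-right triangles.
Here: YZ^2 = 16 + 100 - 80*(-sqrt(2)/2) = 40*sqrt(2) + 116
YZ = 2*sqrt(10*sqrt(2) + 29)

2*sqrt(10*sqrt(2) + 29)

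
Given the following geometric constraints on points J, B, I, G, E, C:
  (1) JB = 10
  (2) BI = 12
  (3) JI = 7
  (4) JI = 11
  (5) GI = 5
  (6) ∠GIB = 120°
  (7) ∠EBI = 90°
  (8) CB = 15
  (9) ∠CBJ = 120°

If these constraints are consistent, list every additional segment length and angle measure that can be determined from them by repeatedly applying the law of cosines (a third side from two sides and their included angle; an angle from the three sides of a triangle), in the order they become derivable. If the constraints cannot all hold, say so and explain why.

These constraints are not satisfiable: (3) JI = 7 and (4) JI = 11 assign two different lengths to the same segment. No planar figure meets all of them, so nothing further can be derived.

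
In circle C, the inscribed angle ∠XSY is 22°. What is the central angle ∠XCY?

By the inscribed angle theorem, the central angle is twice the inscribed angle.
Central angle = 2 × 22° = 44°

44°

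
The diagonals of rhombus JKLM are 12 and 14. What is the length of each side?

In a rhombus, the diagonals bisect each other perpendicularly, creating four congruent right triangles.
Each triangle has legs 6 (half of 12) and 7 (half of 14).
The hypotenuse of each right triangle is a side of the rhombus:
side = sqrt(6^2 + 7^2) = sqrt(85)

sqrt(85)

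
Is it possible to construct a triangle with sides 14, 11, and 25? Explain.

No.
The triangle inequality is violated: 14 + 11 = 25 ≤ 25.
These lengths cannot form a triangle.

No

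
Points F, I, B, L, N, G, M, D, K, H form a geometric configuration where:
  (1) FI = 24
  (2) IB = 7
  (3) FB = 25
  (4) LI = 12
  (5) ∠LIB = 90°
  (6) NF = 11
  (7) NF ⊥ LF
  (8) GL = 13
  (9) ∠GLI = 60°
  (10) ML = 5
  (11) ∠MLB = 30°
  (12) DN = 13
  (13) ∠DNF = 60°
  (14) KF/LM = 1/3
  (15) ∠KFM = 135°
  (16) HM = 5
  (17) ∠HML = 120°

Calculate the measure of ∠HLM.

Step 1: By the law of cosines on triangle LMH: LH² = 5² + 5² − 2·5·5·cos(120°) = 75, so LH = 5·√3.
Step 2: By the inverse law of cosines on triangle HLM: cos(∠HLM) = ((5·√3)² + 5² − 5²) / (2·5·√3·5) = 75/86.6 = 0.866, so ∠HLM = 30°.

Therefore, the measure of angle ∠HLM = 30°.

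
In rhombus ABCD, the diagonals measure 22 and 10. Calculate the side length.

The diagonals of a rhombus bisect each other at right angles.
Half-diagonals: 22/2 = 11 and 10/2 = 5
side = sqrt(11^2 + 5^2)
side = sqrt(121 + 25)
side = sqrt(146)

sqrt(146)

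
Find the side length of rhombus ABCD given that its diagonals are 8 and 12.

In a rhombus, the diagonals bisect each other perpendicularly, creating four congruent right triangles.
Each triangle has legs 4 (half of 8) and 6 (half of 12).
The hypotenuse of each right triangle is a side of the rhombus:
side = sqrt(4^2 + 6^2) = sqrt(52) = 2*sqrt(13)

2*sqrt(13)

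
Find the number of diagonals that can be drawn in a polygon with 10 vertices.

Total line segments between 10 vertices = C(10,2) = 45.
Subtract the 10 sides: 45 - 10 = 35 diagonals.

35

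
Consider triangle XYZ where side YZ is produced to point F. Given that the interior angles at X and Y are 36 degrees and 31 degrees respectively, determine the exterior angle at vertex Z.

The interior angle at Z is 180 - 36 - 31 = 113 degrees.
The exterior angle and interior angle at Z are supplementary:
Exterior angle = 180 - 113 = 67 degrees.

67 degrees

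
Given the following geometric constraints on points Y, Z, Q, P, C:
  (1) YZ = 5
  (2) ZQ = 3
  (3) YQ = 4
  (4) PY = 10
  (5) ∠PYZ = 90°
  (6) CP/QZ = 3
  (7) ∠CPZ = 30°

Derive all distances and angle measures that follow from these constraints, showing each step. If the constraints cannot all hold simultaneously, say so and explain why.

The constraints are consistent.

From the given relations:
  CP = 3·QZ = 3·3 = 9

Step 1: From ZY = 5, YP = 10, and ∠ZYP = 90°, by the law of cosines:
  ZP² = ZY² + YP² - 2·ZY·YP·cos(90°) = 25 + 100 - 0 = 125
  ZP = 5·√5

Step 2: From YQ = 4, YZ = 5, QZ = 3, by the inverse law of cosines:
  cos(∠QYZ) = (YQ² + YZ² - QZ²) / (2·YQ·YZ)
  ∠QYZ = 36.87°

Step 3: From ZQ = 3, ZY = 5, QY = 4, by the inverse law of cosines:
  cos(∠QZY) = (ZQ² + ZY² - QY²) / (2·ZQ·ZY)
  ∠QZY = 53.13°

Step 4: From QY = 4, QZ = 3, YZ = 5, by the inverse law of cosines:
  cos(∠YQZ) = (QY² + QZ² - YZ²) / (2·QY·QZ)
  ∠YQZ = 90°

Step 5: From ZP = 5·√5, PC = 9, and ∠ZPC = 30°, by the law of cosines:
  ZC² = ZP² + PC² - 2·ZP·PC·cos(30°) = 125 + 81 - 174.3 = 31.72
  ZC ≈ 5.63

Step 6: From ZP = 5·√5, ZY = 5, PY = 10, by the inverse law of cosines:
  cos(∠PZY) = (ZP² + ZY² - PY²) / (2·ZP·ZY)
  ∠PZY = 63.43°

Step 7: From PY = 10, PZ = 5·√5, YZ = 5, by the inverse law of cosines:
  cos(∠YPZ) = (PY² + PZ² - YZ²) / (2·PY·PZ)
  ∠YPZ = 26.57°

Step 8: From ZC = 5.63, ZP = 5·√5, CP = 9, by the inverse law of cosines:
  cos(∠CZP) = (ZC² + ZP² - CP²) / (2·ZC·ZP)
  ∠CZP = 53.04°

Step 9: From CP = 9, CZ = 5.63, PZ = 5·√5, by the inverse law of cosines:
  cos(∠PCZ) = (CP² + CZ² - PZ²) / (2·CP·CZ)
  ∠PCZ = 96.96°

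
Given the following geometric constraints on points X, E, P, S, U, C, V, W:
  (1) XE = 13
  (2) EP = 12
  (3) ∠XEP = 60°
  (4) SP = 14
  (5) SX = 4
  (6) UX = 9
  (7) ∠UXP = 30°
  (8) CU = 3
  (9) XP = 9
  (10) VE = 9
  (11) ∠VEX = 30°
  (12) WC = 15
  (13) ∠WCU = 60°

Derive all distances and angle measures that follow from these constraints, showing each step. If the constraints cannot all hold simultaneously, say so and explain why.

These constraints are not satisfiable: (1), (2) and (3) already determine XP: by the law of cosines XP² = 13² + 12² − 2·13·12·cos(60°) = 157, so XP = √157, which contradicts (9) XP = 9. No planar figure meets all of them, so nothing further can be derived.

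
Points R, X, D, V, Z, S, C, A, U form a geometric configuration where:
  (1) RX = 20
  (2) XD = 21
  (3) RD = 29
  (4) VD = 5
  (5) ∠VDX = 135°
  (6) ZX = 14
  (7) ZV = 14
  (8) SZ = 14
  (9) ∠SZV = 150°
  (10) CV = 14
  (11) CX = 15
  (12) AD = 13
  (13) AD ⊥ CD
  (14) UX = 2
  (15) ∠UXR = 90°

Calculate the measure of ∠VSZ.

Step 1: By the law of cosines on triangle SZV: SV² = 14² + 14² − 2·14·14·cos(150°) = 731.48, so SV ≈ 27.05.
Step 2: By the inverse law of cosines on triangle VSZ: cos(∠VSZ) = (27.05² + 14² − 14²) / (2·27.05·14) = 731.48/757.29 = 0.9659, so ∠VSZ = 15°.

Therefore, the measure of angle ∠VSZ = 15°.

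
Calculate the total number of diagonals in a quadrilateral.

The number of diagonals in an n-gon is n(n - 3)/2.
For n = 4: 4(4 - 3)/2 = 4 × 1 / 2 = 2.

2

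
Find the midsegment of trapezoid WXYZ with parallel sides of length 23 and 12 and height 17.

The midsegment (median) of a trapezoid connects the midpoints of the non-parallel sides.
Its length is the average of the two bases: (23 + 12) / 2 = 35/2.

35/2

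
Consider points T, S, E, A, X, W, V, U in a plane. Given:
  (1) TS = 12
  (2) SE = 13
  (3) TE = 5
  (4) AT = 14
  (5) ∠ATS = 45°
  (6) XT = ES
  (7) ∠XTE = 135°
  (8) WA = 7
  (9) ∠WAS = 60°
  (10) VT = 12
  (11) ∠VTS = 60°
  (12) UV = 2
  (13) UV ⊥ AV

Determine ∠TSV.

Step 1: By the law of cosines on triangle STV: SV² = 12² + 12² − 2·12·12·cos(60°) = 144, so SV = 12.
Step 2: By the inverse law of cosines on triangle TSV: cos(∠TSV) = (12² + 12² − 12²) / (2·12·12) = 144/288 = 0.5, so ∠TSV = 60°.

Therefore, the measure of angle ∠TSV = 60°.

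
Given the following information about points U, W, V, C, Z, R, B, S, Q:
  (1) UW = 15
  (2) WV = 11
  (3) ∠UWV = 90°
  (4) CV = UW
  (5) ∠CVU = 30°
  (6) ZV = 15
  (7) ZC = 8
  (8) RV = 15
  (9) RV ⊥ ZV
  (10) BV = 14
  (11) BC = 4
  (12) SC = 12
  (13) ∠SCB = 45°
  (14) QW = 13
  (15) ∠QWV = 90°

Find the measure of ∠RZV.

Step 1: By the law of cosines on triangle ZVR: ZR² = 15² + 15² − 2·15·15·cos(90°) = 450, so ZR = 15·√2.
Step 2: By the inverse law of cosines on triangle RZV: cos(∠RZV) = ((15·√2)² + 15² − 15²) / (2·15·√2·15) = 450/636.4 = 0.7071, so ∠RZV = 45°.

Therefore, the measure of angle ∠RZV = 45°.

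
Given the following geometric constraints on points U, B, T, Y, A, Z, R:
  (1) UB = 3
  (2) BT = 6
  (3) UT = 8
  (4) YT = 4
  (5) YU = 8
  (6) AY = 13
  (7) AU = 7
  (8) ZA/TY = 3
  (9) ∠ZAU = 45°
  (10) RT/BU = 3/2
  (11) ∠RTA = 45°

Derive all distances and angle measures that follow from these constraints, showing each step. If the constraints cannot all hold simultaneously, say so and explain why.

The constraints are consistent.

From the given relations:
  ZA = 3·TY = 3·4 = 12
  RT = 3/2·BU = 3/2·3 ≈ 4.5

Step 1: From UA = 7, AZ = 12, and ∠UAZ = 45°, by the law of cosines:
  UZ² = UA² + AZ² - 2·UA·AZ·cos(45°) = 49 + 144 - 118.8 = 74.21
  UZ ≈ 8.61

Step 2: From UA = 7, UY = 8, AY = 13, by the inverse law of cosines:
  cos(∠AUY) = (UA² + UY² - AY²) / (2·UA·UY)
  ∠AUY = 120°

Step 3: From UB = 3, UT = 8, BT = 6, by the inverse law of cosines:
  cos(∠BUT) = (UB² + UT² - BT²) / (2·UB·UT)
  ∠BUT = 39.57°

Step 4: From UT = 8, UY = 8, TY = 4, by the inverse law of cosines:
  cos(∠TUY) = (UT² + UY² - TY²) / (2·UT·UY)
  ∠TUY = 28.96°

Step 5: From BT = 6, BU = 3, TU = 8, by the inverse law of cosines:
  cos(∠TBU) = (BT² + BU² - TU²) / (2·BT·BU)
  ∠TBU = 121.86°

Step 6: From TB = 6, TU = 8, BU = 3, by the inverse law of cosines:
  cos(∠BTU) = (TB² + TU² - BU²) / (2·TB·TU)
  ∠BTU = 18.57°

Step 7: From TU = 8, TY = 4, UY = 8, by the inverse law of cosines:
  cos(∠UTY) = (TU² + TY² - UY²) / (2·TU·TY)
  ∠UTY = 75.52°

Step 8: From YA = 13, YU = 8, AU = 7, by the inverse law of cosines:
  cos(∠AYU) = (YA² + YU² - AU²) / (2·YA·YU)
  ∠AYU = 27.8°

Step 9: From YT = 4, YU = 8, TU = 8, by the inverse law of cosines:
  cos(∠TYU) = (YT² + YU² - TU²) / (2·YT·YU)
  ∠TYU = 75.52°

Step 10: From AU = 7, AY = 13, UY = 8, by the inverse law of cosines:
  cos(∠UAY) = (AU² + AY² - UY²) / (2·AU·AY)
  ∠UAY = 32.2°

Step 11: From UA = 7, UZ = 8.61, AZ = 12, by the inverse law of cosines:
  cos(∠AUZ) = (UA² + UZ² - AZ²) / (2·UA·UZ)
  ∠AUZ = 99.93°

Step 12: From ZA = 12, ZU = 8.61, AU = 7, by the inverse law of cosines:
  cos(∠AZU) = (ZA² + ZU² - AU²) / (2·ZA·ZU)
  ∠AZU = 35.07°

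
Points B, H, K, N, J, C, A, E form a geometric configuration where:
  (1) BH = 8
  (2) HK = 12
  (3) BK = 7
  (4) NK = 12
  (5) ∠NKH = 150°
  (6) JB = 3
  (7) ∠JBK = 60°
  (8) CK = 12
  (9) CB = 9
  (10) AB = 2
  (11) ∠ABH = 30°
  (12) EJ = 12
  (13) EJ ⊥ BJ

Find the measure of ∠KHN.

Step 1: By the law of cosines on triangle HKN: HN² = 12² + 12² − 2·12·12·cos(150°) = 537.42, so HN ≈ 23.18.
Step 2: By the inverse law of cosines on triangle KHN: cos(∠KHN) = (12² + 23.18² − 12²) / (2·12·23.18) = 537.42/556.37 = 0.9659, so ∠KHN = 15°.

Therefore, the measure of angle ∠KHN = 15°.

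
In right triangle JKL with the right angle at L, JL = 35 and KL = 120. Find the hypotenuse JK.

In a right triangle, the square of the hypotenuse equals the sum of the squares of the two legs.
The legs are 35 and 120, so the hypotenuse = sqrt(1225 + 14400) = sqrt(15625) = 125.

125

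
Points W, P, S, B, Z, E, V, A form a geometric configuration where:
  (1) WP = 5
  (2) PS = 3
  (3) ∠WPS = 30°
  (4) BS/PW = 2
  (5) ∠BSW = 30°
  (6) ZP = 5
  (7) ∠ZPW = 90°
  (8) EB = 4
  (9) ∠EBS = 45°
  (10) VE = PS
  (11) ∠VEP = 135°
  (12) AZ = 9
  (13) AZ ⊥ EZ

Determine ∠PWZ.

Step 1: By the law of cosines on triangle WPZ: WZ² = 5² + 5² − 2·5·5·cos(90°) = 50, so WZ = 5·√2.
Step 2: By the inverse law of cosines on triangle PWZ: cos(∠PWZ) = (5² + (5·√2)² − 5²) / (2·5·5·√2) = 50/70.71 = 0.7071, so ∠PWZ = 45°.

Therefore, the measure of angle ∠PWZ = 45°.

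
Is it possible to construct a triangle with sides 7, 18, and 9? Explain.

Check the triangle inequality: 7 + 9 = 16 ≤ 18.
Since the sum of two sides does not exceed the third, no triangle can be formed.

No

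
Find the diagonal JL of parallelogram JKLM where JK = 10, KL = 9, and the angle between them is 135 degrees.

The diagonal of a parallelogram can be found by treating two adjacent sides and the diagonal as a triangle.
Applying the law of cosines with sides 10, 9 and included angle 135°:
d^2 = 100 + 81 - 180*cos(135°) = 90*sqrt(2) + 181
d = sqrt(90*sqrt(2) + 181)

sqrt(90*sqrt(2) + 181)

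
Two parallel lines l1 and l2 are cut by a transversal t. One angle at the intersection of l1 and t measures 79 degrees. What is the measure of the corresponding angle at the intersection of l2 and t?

Corresponding angles formed by parallel lines and a transversal are equal.
The given angle is 79 degrees.
The corresponding angle = 79 degrees.

79 degrees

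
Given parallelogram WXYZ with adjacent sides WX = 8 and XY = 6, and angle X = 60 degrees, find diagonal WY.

Using the law of cosines:
d^2 = 8^2 + 6^2 - 2(8)(6)cos(60 degrees)
d^2 = 64 + 36 - 96*1/2
d^2 = 52
d = 2*sqrt(13)

2*sqrt(13)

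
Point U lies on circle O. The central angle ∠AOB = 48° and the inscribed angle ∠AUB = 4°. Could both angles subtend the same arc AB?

By the inscribed angle theorem, the inscribed angle for a central angle of 48° should be 48° / 2 = 24°.
The given inscribed angle is 4°, which does not equal 24°.
Therefore, no, they do not correspond to the same arc.

No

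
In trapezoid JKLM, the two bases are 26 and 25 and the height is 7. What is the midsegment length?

The midsegment of a trapezoid = (base1 + base2) / 2
midsegment = (26 + 25) / 2
midsegment = 51 / 2
midsegment = 51/2

51/2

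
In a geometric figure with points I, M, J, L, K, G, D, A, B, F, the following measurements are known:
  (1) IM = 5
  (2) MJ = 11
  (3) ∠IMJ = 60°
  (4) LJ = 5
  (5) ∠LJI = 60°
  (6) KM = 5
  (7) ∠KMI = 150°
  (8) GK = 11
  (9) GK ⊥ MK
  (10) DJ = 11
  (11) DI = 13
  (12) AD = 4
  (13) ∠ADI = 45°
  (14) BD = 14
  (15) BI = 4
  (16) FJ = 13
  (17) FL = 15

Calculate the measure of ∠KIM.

Step 1: By the law of cosines on triangle IMK: IK² = 5² + 5² − 2·5·5·cos(150°) = 93.3, so IK ≈ 9.66.
Step 2: By the inverse law of cosines on triangle KIM: cos(∠KIM) = (9.66² + 5² − 5²) / (2·9.66·5) = 93.3/96.59 = 0.9659, so ∠KIM = 15°.

Therefore, the measure of angle ∠KIM = 15°.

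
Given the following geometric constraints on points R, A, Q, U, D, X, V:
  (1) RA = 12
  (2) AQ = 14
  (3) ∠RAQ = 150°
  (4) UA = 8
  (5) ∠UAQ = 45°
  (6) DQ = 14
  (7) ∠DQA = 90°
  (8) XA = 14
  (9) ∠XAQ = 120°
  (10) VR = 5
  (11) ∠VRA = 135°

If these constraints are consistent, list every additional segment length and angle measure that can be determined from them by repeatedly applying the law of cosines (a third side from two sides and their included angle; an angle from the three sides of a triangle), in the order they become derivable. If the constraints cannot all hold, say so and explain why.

The constraints are consistent. Derivable facts, in order:
After 1 step:
- AD = 14·√2
- AV ≈ 15.93
- QU ≈ 10.08
- QX = 14·√3
- RQ ≈ 25.12
After 2 steps:
- ∠ADQ = 45°
- ∠AQR = 13.82°
- ∠AQU = 34.14°
- ∠AQX = 30°
- ∠ARQ = 16.18°
- ∠AUQ = 100.86°
- ∠AVR = 32.18°
- ∠AXQ = 30°
- ∠DAQ = 45°
- ∠RAV = 12.82°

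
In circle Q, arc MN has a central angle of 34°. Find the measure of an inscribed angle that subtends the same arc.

By the inscribed angle theorem, the inscribed angle is half the central angle.
Inscribed angle = 34° / 2 = 17°

17°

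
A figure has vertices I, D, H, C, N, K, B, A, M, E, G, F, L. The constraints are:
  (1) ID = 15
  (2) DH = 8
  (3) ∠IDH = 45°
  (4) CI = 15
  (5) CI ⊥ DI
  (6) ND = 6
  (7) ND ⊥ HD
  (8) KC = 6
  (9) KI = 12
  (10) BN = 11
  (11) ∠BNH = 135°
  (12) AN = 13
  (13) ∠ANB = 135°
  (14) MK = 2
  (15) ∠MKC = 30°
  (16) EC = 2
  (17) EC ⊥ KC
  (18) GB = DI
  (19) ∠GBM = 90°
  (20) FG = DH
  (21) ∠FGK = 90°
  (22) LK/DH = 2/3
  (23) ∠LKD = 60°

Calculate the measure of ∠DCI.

Step 1: By the law of cosines on triangle CID: CD² = 15² + 15² − 2·15·15·cos(90°) = 450, so CD = 15·√2.
Step 2: By the inverse law of cosines on triangle DCI: cos(∠DCI) = ((15·√2)² + 15² − 15²) / (2·15·√2·15) = 450/636.4 = 0.7071, so ∠DCI = 45°.

Therefore, the measure of angle ∠DCI = 45°.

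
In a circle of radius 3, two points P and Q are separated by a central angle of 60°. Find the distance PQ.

Drop a perpendicular from the center to the chord, bisecting both the chord and the central angle.
Each half-chord = r sin(θ/2) = 3 sin(30°).
The full chord = 2 × 3 × sin(30°) = 3.

3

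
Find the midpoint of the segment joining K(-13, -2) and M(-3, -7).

M = ((x₁ + x₂)/2, (y₁ + y₂)/2)
= ((-13 + -3)/2, (-2 + -7)/2)
= (-16/2, -9/2) = (-8, -9/2)

(-8, -9/2)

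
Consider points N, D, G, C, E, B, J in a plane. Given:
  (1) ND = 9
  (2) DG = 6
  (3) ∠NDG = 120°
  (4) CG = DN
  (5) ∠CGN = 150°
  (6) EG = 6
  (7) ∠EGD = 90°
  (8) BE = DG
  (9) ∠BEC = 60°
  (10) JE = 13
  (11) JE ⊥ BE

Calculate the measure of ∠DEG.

Step 1: By the law of cosines on triangle EGD: ED² = 6² + 6² − 2·6·6·cos(90°) = 72, so ED = 6·√2.
Step 2: By the inverse law of cosines on triangle DEG: cos(∠DEG) = ((6·√2)² + 6² − 6²) / (2·6·√2·6) = 72/101.82 = 0.7071, so ∠DEG = 45°.

Therefore, the measure of angle ∠DEG = 45°.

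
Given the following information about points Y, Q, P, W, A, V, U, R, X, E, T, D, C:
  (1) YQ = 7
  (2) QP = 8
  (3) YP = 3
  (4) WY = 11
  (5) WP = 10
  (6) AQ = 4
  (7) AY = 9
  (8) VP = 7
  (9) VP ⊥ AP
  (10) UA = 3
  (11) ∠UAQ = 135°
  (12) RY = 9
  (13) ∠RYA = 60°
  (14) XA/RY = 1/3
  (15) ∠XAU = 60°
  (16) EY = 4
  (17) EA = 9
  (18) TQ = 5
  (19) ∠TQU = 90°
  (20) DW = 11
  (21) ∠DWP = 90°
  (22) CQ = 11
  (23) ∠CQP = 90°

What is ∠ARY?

Step 1: By the law of cosines on triangle RYA: RA² = 9² + 9² − 2·9·9·cos(60°) = 81, so RA = 9.
Step 2: By the inverse law of cosines on triangle ARY: cos(∠ARY) = (9² + 9² − 9²) / (2·9·9) = 81/162 = 0.5, so ∠ARY = 60°.

Therefore, the measure of angle ∠ARY = 60°.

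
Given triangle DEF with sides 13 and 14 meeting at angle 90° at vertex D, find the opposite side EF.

By the law of cosines: EF^2 = DE^2 + DF^2 - 2*DE*DF*cos(D)
EF^2 = 13^2 + 14^2 - 2*13*14*cos(90°)
EF^2 = 169 + 196 - 364*(0)
EF^2 = 365
EF = sqrt(365)

sqrt(365)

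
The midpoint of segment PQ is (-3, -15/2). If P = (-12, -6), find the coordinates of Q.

Using the midpoint formula: M = ((x1 + x2)/2, (y1 + y2)/2)
We know M = (-3, -15/2) and P = (-12, -6)
For x: -3 = (-12 + x2)/2, so x2 = 2*-3 - -12 = 6
For y: -15/2 = (-6 + y2)/2, so y2 = 2*-15/2 - -6 = -9
Q = (6, -9)

(6, -9)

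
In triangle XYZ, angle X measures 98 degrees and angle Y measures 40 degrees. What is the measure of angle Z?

By the triangle angle sum property, the three interior angles of any triangle add up to 180°.
We know angle X = 98° and angle Y = 40°, so their sum is 138°.
Therefore angle Z = 180° - 138° = 42°.

42 degrees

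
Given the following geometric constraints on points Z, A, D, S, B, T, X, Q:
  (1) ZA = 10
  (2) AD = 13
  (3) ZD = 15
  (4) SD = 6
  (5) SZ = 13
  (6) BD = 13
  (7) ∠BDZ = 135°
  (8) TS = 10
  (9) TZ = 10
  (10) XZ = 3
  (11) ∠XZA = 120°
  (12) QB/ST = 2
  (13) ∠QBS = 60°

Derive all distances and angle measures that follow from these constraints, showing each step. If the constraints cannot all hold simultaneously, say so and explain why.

The constraints are consistent.

From the given relations:
  QB = 2·ST = 2·10 = 20

Step 1: From ZD = 15, DB = 13, and ∠ZDB = 135°, by the law of cosines:
  ZB² = ZD² + DB² - 2·ZD·DB·cos(135°) = 225 + 169 + 275.8 = 669.8
  ZB ≈ 25.88

Step 2: From AZ = 10, ZX = 3, and ∠AZX = 120°, by the law of cosines:
  AX² = AZ² + ZX² - 2·AZ·ZX·cos(120°) = 100 + 9 + 30 = 139
  AX = √139

Step 3: From ZA = 10, ZD = 15, AD = 13, by the inverse law of cosines:
  cos(∠AZD) = (ZA² + ZD² - AD²) / (2·ZA·ZD)
  ∠AZD = 58.67°

Step 4: From ZD = 15, ZS = 13, DS = 6, by the inverse law of cosines:
  cos(∠DZS) = (ZD² + ZS² - DS²) / (2·ZD·ZS)
  ∠DZS = 23.37°

Step 5: From ZS = 13, ZT = 10, ST = 10, by the inverse law of cosines:
  cos(∠SZT) = (ZS² + ZT² - ST²) / (2·ZS·ZT)
  ∠SZT = 49.46°

Step 6: From AD = 13, AZ = 10, DZ = 15, by the inverse law of cosines:
  cos(∠DAZ) = (AD² + AZ² - DZ²) / (2·AD·AZ)
  ∠DAZ = 80.26°

Step 7: From DA = 13, DZ = 15, AZ = 10, by the inverse law of cosines:
  cos(∠ADZ) = (DA² + DZ² - AZ²) / (2·DA·DZ)
  ∠ADZ = 41.08°

Step 8: From DS = 6, DZ = 15, SZ = 13, by the inverse law of cosines:
  cos(∠SDZ) = (DS² + DZ² - SZ²) / (2·DS·DZ)
  ∠SDZ = 59.26°

Step 9: From SD = 6, SZ = 13, DZ = 15, by the inverse law of cosines:
  cos(∠DSZ) = (SD² + SZ² - DZ²) / (2·SD·SZ)
  ∠DSZ = 97.37°

Step 10: From ST = 10, SZ = 13, TZ = 10, by the inverse law of cosines:
  cos(∠TSZ) = (ST² + SZ² - TZ²) / (2·ST·SZ)
  ∠TSZ = 49.46°

Step 11: From TS = 10, TZ = 10, SZ = 13, by the inverse law of cosines:
  cos(∠STZ) = (TS² + TZ² - SZ²) / (2·TS·TZ)
  ∠STZ = 81.08°

Step 12: From ZB = 25.88, ZD = 15, BD = 13, by the inverse law of cosines:
  cos(∠BZD) = (ZB² + ZD² - BD²) / (2·ZB·ZD)
  ∠BZD = 20.81°

Step 13: From AX = √139, AZ = 10, XZ = 3, by the inverse law of cosines:
  cos(∠XAZ) = (AX² + AZ² - XZ²) / (2·AX·AZ)
  ∠XAZ = 12.73°

Step 14: From BD = 13, BZ = 25.88, DZ = 15, by the inverse law of cosines:
  cos(∠DBZ) = (BD² + BZ² - DZ²) / (2·BD·BZ)
  ∠DBZ = 24.19°

Step 15: From XA = √139, XZ = 3, AZ = 10, by the inverse law of cosines:
  cos(∠AXZ) = (XA² + XZ² - AZ²) / (2·XA·XZ)
  ∠AXZ = 47.27°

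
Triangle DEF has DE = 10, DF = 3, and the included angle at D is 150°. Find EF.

When two sides and the included angle are known, the law of cosines gives the third side.
c^2 = a^2 + b^2 - 2ab cos(C) generalizes the Pythagorean theorem to non-right triangles.
Here: EF^2 = 100 + 9 - 60*(-sqrt(3)/2) = 30*sqrt(3) + 109
EF = sqrt(30*sqrt(3) + 109)

sqrt(30*sqrt(3) + 109)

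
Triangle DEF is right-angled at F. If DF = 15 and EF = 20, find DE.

By the Pythagorean theorem: DE^2 = DF^2 + EF^2
DE^2 = 15^2 + 20^2 = 225 + 400 = 625
DE = sqrt(625) = 25

25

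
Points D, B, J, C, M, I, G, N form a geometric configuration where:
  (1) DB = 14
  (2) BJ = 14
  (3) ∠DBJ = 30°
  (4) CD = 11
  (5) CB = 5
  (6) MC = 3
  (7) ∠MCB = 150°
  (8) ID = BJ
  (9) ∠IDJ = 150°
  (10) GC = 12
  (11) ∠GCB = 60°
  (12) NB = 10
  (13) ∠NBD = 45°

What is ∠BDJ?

Step 1: By the law of cosines on triangle DBJ: DJ² = 14² + 14² − 2·14·14·cos(30°) = 52.52, so DJ ≈ 7.25.
Step 2: By the inverse law of cosines on triangle BDJ: cos(∠BDJ) = (14² + 7.25² − 14²) / (2·14·7.25) = 52.52/202.91 = 0.2588, so ∠BDJ = 75°.

Therefore, the measure of angle ∠BDJ = 75°.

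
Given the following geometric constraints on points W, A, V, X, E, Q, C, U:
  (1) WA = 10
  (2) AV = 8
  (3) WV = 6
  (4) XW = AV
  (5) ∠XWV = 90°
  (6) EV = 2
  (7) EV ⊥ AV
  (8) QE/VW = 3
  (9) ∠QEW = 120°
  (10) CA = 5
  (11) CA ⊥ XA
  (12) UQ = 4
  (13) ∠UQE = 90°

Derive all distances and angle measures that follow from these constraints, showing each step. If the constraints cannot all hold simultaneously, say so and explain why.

The constraints are consistent.

From the given relations:
  XW = AV = 8
  QE = 3·VW = 3·6 = 18

Step 1: From AV = 8, VE = 2, and ∠AVE = 90°, by the law of cosines:
  AE² = AV² + VE² - 2·AV·VE·cos(90°) = 64 + 4 - 0 = 68
  AE = 2·√17

Step 2: From VW = 6, WX = 8, and ∠VWX = 90°, by the law of cosines:
  VX² = VW² + WX² - 2·VW·WX·cos(90°) = 36 + 64 - 0 = 100
  VX = 10

Step 3: From EQ = 18, QU = 4, and ∠EQU = 90°, by the law of cosines:
  EU² = EQ² + QU² - 2·EQ·QU·cos(90°) = 324 + 16 - 0 = 340
  EU = 2·√85

Step 4: From WA = 10, WV = 6, AV = 8, by the inverse law of cosines:
  cos(∠AWV) = (WA² + WV² - AV²) / (2·WA·WV)
  ∠AWV = 53.13°

Step 5: From AV = 8, AW = 10, VW = 6, by the inverse law of cosines:
  cos(∠VAW) = (AV² + AW² - VW²) / (2·AV·AW)
  ∠VAW = 36.87°

Step 6: From VA = 8, VW = 6, AW = 10, by the inverse law of cosines:
  cos(∠AVW) = (VA² + VW² - AW²) / (2·VA·VW)
  ∠AVW = 90°

Step 7: From AE = 2·√17, AV = 8, EV = 2, by the inverse law of cosines:
  cos(∠EAV) = (AE² + AV² - EV²) / (2·AE·AV)
  ∠EAV = 14.04°

Step 8: From VW = 6, VX = 10, WX = 8, by the inverse law of cosines:
  cos(∠WVX) = (VW² + VX² - WX²) / (2·VW·VX)
  ∠WVX = 53.13°

Step 9: From XV = 10, XW = 8, VW = 6, by the inverse law of cosines:
  cos(∠VXW) = (XV² + XW² - VW²) / (2·XV·XW)
  ∠VXW = 36.87°

Step 10: From EA = 2·√17, EV = 2, AV = 8, by the inverse law of cosines:
  cos(∠AEV) = (EA² + EV² - AV²) / (2·EA·EV)
  ∠AEV = 75.96°

Step 11: From EQ = 18, EU = 2·√85, QU = 4, by the inverse law of cosines:
  cos(∠QEU) = (EQ² + EU² - QU²) / (2·EQ·EU)
  ∠QEU = 12.53°

Step 12: From UE = 2·√85, UQ = 4, EQ = 18, by the inverse law of cosines:
  cos(∠EUQ) = (UE² + UQ² - EQ²) / (2·UE·UQ)
  ∠EUQ = 77.47°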